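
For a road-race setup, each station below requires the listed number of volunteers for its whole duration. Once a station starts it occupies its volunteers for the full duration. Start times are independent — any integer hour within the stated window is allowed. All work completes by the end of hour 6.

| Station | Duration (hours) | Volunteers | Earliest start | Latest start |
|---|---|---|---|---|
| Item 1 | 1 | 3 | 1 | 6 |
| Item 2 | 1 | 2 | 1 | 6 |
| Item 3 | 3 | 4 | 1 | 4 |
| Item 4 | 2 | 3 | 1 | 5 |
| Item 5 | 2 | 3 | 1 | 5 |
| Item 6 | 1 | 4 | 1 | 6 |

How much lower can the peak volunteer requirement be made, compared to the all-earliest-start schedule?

12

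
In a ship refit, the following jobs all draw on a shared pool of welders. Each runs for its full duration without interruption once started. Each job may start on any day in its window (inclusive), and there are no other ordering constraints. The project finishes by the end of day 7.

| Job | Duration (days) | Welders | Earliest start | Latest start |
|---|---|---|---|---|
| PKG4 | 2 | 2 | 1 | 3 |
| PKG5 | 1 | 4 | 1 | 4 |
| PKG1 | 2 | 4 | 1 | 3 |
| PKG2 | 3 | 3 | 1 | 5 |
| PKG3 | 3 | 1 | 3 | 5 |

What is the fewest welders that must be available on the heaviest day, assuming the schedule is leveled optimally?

Early-start (PKG4@1, PKG5@1, PKG1@1, PKG2@1, PKG3@3) gives peak 13: d1:13  d2:9  d3:4  d4:1  d5:1  d6:0  d7:0.
Shift PKG1→2, PKG2→4.
Schedule PKG4@1, PKG5@1, PKG1@2, PKG2@4, PKG3@3: d1:6  d2:6  d3:5  d4:4  d5:4  d6:3  d7:0 — peak 6.

6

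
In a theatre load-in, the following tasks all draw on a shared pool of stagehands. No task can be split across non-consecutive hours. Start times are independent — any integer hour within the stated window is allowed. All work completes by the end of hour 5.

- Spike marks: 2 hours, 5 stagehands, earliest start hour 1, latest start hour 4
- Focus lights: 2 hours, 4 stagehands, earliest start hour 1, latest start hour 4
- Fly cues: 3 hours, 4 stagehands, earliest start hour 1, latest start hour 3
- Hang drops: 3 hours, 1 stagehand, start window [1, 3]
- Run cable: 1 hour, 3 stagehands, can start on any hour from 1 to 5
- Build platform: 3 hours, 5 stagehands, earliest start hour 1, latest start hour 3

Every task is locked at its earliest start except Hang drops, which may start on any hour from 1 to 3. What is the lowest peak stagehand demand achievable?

Hang drops@1: h1:22  h2:19  h3:10  h4:0  h5:0 → peak 22
Hang drops@2: h1:21  h2:19  h3:10  h4:1  h5:0 → peak 21
Hang drops@3: h1:21  h2:18  h3:10  h4:1  h5:1 → peak 21
Best is Hang drops@2, peak 21.

21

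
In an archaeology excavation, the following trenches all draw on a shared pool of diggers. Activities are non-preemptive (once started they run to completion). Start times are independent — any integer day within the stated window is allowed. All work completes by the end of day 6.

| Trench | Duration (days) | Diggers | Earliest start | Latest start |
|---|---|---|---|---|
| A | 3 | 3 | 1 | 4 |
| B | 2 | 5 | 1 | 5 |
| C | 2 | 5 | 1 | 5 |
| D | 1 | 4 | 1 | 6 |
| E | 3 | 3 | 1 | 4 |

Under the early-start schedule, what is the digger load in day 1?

20

At early start, day 1 has: A, B, C, D, E.
Demand: 3 + 5 + 5 + 4 + 3 = 20.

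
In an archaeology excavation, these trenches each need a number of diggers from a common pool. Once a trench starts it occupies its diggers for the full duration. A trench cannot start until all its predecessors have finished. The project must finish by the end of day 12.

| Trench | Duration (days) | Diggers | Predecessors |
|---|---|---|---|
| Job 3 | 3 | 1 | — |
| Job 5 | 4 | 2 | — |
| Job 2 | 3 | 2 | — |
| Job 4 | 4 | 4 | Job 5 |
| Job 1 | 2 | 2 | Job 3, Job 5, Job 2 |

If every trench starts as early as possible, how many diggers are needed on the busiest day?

6

Early-start schedule: Job 3@1, Job 5@1, Job 2@1, Job 4@5, Job 1@5.
Load per day: day 1: 5, day 2: 5, day 3: 5, day 4: 2, day 5: 6, day 6: 6, day 7: 4, day 8: 4, day 9: 0, day 10: 0, day 11: 0, day 12: 0.
Peak is 6.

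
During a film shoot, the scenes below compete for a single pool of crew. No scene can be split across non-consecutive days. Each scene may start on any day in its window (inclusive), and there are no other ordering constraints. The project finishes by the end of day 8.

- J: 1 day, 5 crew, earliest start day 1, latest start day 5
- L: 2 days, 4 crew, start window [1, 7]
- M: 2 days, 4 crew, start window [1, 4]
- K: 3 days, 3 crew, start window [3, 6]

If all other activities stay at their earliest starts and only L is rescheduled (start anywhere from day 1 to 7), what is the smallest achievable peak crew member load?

L@1: d1:13  d2:8  d3:3  d4:3  d5:3  d6:0  d7:0  d8:0 → peak 13
L@2: d1:9  d2:8  d3:7  d4:3  d5:3  d6:0  d7:0  d8:0 → peak 9
L@3: d1:9  d2:4  d3:7  d4:7  d5:3  d6:0  d7:0  d8:0 → peak 9
L@4: d1:9  d2:4  d3:3  d4:7  d5:7  d6:0  d7:0  d8:0 → peak 9
L@5: d1:9  d2:4  d3:3  d4:3  d5:7  d6:4  d7:0  d8:0 → peak 9
L@6: d1:9  d2:4  d3:3  d4:3  d5:3  d6:4  d7:4  d8:0 → peak 9
L@7: d1:9  d2:4  d3:3  d4:3  d5:3  d6:0  d7:4  d8:4 → peak 9
Best is L@2, peak 9.

9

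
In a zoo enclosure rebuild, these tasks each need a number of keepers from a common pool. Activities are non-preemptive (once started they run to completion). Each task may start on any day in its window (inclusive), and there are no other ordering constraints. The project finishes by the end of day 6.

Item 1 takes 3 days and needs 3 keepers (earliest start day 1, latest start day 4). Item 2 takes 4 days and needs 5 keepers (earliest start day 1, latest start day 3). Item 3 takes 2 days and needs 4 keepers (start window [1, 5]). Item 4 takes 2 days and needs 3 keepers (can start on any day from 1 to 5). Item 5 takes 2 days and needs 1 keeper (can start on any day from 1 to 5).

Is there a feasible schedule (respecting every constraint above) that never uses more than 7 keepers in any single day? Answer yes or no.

Total keeper-days = 45; over 6 days the average is 45/6 > 7, so some day must exceed 7.

no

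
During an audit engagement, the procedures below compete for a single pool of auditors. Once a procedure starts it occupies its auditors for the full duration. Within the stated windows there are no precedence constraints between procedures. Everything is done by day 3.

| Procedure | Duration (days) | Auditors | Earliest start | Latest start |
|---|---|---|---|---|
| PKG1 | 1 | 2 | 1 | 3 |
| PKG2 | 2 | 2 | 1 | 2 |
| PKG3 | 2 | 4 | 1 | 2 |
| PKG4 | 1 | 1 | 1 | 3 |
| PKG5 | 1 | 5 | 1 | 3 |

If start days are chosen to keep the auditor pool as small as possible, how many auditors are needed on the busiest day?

7

Early-start (PKG1@1, PKG2@1, PKG3@1, PKG4@1, PKG5@1) gives peak 14: d1:14  d2:6  d3:0.
Shift PKG2→2, PKG5→3.
Schedule PKG1@1, PKG2@2, PKG3@1, PKG4@1, PKG5@3: d1:7  d2:6  d3:7 — peak 7.
Total auditor-days = 20 over 3 days ⇒ peak ≥ ⌈20/3⌉ = 7, so 7 is optimal.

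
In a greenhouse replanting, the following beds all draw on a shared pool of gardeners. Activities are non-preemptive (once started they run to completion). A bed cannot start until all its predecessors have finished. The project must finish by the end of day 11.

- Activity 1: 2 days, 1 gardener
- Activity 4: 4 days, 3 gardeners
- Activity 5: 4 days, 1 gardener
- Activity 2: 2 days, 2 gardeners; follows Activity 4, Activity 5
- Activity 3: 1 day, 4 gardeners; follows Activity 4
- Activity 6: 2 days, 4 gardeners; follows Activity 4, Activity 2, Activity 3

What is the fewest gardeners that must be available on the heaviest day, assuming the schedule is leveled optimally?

Early-start (Activity 1@1, Activity 4@1, Activity 5@1, Activity 2@5, Activity 3@5, Activity 6@7) gives peak 6: d1:5  d2:5  d3:4  d4:4  d5:6  d6:2  d7:4  d8:4  d9:0  d10:0  d11:0.
Shift Activity 5→3, Activity 2→7, Activity 3→9, Activity 6→10.
Schedule Activity 1@1, Activity 4@1, Activity 5@3, Activity 2@7, Activity 3@9, Activity 6@10: d1:4  d2:4  d3:4  d4:4  d5:1  d6:1  d7:2  d8:2  d9:4  d10:4  d11:4 — peak 4.
Total gardener-days = 34 over 11 days ⇒ peak ≥ ⌈34/11⌉ = 4, so 4 is optimal.

4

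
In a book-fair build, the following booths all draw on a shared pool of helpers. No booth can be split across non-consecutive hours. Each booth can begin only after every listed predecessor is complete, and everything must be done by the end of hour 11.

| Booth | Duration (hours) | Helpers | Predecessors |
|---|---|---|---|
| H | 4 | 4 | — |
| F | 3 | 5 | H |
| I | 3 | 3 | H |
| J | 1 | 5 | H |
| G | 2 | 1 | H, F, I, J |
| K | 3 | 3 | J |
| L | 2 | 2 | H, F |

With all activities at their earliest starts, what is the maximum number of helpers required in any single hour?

13

Early-start schedule: H@1, F@5, I@5, J@5, G@8, K@6, L@8.
Load per hour: hour 1: 4, hour 2: 4, hour 3: 4, hour 4: 4, hour 5: 13, hour 6: 11, hour 7: 11, hour 8: 6, hour 9: 3, hour 10: 0, hour 11: 0.
Peak is 13.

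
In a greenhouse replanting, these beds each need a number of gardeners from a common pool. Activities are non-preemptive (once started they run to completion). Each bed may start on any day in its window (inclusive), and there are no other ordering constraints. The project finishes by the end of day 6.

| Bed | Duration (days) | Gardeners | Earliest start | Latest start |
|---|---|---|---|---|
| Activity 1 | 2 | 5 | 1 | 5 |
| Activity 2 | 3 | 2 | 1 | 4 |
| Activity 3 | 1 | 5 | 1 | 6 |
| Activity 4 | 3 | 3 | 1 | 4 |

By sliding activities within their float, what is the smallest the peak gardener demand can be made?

5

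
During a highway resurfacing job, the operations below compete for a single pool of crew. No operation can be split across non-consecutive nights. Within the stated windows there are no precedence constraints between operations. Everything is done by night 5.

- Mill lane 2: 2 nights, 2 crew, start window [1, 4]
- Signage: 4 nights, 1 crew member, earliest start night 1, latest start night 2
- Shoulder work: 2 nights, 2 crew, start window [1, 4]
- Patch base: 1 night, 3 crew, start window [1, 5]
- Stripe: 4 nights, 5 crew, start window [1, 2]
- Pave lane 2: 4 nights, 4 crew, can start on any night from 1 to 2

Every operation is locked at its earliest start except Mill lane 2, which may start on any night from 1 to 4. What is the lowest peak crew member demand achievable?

Mill lane 2@1: n1:17  n2:14  n3:10  n4:10  n5:0 → peak 17
Mill lane 2@2: n1:15  n2:14  n3:12  n4:10  n5:0 → peak 15
Mill lane 2@3: n1:15  n2:12  n3:12  n4:12  n5:0 → peak 15
Mill lane 2@4: n1:15  n2:12  n3:10  n4:12  n5:2 → peak 15
Best is Mill lane 2@2, peak 15.

15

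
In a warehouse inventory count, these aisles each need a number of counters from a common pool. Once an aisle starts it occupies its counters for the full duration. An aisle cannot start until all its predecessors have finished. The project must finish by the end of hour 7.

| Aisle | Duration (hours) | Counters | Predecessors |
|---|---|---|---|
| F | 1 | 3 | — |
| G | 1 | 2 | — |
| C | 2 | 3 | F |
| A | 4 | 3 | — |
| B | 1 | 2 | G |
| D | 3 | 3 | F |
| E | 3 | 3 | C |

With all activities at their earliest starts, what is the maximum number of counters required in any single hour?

11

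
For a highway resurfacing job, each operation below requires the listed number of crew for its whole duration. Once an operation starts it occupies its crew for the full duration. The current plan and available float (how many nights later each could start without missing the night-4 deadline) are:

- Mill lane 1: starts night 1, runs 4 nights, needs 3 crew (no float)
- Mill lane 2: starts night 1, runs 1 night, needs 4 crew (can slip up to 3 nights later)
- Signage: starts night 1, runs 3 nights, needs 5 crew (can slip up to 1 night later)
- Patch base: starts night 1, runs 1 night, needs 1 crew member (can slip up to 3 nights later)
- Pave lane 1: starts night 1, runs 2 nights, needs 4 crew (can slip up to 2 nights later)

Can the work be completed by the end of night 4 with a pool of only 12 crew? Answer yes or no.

Schedule Mill lane 1@1, Mill lane 2@1, Signage@1, Patch base@2, Pave lane 1@3: n1:12  n2:9  n3:12  n4:7 — peak 12 ≤ 12.

yes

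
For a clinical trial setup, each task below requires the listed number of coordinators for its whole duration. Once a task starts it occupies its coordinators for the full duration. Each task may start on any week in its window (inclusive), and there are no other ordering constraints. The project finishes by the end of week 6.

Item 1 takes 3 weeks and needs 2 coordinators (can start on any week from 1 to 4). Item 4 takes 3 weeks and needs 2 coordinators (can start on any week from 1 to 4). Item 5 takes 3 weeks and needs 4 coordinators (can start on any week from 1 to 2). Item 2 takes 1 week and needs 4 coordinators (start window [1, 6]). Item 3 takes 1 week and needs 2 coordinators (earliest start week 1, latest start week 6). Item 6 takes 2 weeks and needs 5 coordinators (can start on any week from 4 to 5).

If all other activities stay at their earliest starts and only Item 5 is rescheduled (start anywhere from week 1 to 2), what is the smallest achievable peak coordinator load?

Item 5@1: w1:14  w2:8  w3:8  w4:5  w5:5  w6:0 → peak 14
Item 5@2: w1:10  w2:8  w3:8  w4:9  w5:5  w6:0 → peak 10
Best is Item 5@2, peak 10.

10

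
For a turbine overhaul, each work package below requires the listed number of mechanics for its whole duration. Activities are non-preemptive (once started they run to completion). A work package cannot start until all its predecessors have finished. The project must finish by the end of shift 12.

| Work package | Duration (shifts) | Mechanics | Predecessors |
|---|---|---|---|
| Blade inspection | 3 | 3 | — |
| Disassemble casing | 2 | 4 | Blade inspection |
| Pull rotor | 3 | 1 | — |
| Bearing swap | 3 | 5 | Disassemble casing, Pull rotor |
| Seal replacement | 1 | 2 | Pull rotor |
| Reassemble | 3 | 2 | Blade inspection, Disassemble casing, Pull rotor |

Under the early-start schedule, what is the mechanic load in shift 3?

4

At early start, shift 3 has: Blade inspection, Pull rotor.
Demand: 3 + 1 = 4.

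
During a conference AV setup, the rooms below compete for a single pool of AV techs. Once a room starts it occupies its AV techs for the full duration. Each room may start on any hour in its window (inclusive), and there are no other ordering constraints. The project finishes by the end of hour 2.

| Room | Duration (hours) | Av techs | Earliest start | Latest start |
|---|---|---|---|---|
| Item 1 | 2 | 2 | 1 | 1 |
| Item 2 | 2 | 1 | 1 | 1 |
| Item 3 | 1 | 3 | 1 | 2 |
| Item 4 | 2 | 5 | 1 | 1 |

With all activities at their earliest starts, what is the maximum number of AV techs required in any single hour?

Early-start schedule: Item 1@1, Item 2@1, Item 3@1, Item 4@1.
Load per hour: hour 1: 11, hour 2: 8.
Peak is 11.

11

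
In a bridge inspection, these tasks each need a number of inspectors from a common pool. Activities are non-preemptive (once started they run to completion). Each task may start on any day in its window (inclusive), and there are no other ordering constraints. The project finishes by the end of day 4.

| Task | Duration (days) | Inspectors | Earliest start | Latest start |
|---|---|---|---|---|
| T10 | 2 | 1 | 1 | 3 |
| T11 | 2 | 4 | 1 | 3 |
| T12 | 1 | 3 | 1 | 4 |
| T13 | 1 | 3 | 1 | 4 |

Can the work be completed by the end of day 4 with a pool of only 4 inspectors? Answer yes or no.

yes

Schedule T10@1, T11@3, T12@1, T13@2: d1:4  d2:4  d3:4  d4:4 — peak 4 ≤ 4.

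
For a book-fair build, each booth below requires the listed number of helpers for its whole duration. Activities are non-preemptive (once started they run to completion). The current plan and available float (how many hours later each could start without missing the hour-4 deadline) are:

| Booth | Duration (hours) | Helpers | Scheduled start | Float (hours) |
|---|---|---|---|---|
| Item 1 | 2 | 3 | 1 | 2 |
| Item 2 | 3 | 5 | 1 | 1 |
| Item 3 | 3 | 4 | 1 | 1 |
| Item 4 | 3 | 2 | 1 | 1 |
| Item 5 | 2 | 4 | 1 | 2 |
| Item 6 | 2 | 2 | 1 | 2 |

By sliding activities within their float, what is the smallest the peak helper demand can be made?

Early-start (Item 1@1, Item 2@1, Item 3@1, Item 4@1, Item 5@1, Item 6@1) gives peak 20: h1:20  h2:20  h3:11  h4:0.
Shift Item 5→3.
Schedule Item 1@1, Item 2@1, Item 3@1, Item 4@1, Item 5@3, Item 6@1: h1:16  h2:16  h3:15  h4:4 — peak 16.

16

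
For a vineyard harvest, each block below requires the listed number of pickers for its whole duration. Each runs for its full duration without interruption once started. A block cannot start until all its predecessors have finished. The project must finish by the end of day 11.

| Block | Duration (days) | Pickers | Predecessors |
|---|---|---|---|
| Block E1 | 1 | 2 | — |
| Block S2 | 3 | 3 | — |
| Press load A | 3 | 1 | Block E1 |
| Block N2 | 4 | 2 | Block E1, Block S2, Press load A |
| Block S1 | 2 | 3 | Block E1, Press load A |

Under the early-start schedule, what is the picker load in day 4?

1

At early start, day 4 has: Press load A.
Demand: 1 = 1.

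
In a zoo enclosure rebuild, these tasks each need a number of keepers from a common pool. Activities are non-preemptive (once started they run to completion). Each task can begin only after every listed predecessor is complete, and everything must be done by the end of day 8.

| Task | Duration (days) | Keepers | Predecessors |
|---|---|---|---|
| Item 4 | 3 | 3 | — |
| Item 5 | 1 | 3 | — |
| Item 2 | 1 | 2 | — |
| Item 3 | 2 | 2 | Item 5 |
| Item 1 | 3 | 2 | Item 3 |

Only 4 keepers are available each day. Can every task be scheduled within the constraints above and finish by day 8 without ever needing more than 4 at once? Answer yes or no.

The minimum achievable peak is 5; 4 < 5, so no feasible schedule stays within the cap.

no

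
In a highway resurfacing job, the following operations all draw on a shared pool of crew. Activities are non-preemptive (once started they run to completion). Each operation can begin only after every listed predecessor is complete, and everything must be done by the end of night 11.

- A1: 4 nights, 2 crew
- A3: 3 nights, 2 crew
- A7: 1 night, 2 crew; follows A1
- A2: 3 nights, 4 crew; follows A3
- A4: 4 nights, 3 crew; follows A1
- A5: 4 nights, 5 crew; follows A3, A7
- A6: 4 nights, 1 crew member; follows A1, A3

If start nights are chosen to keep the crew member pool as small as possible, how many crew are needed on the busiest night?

9

Early-start (A1@1, A3@1, A7@5, A2@4, A4@5, A5@6, A6@5) gives peak 13: n1:4  n2:4  n3:4  n4:6  n5:10  n6:13  n7:9  n8:9  n9:5  n10:0  n11:0.
Shift A5→7, A6→6.
Schedule A1@1, A3@1, A7@5, A2@4, A4@5, A5@7, A6@6: n1:4  n2:4  n3:4  n4:6  n5:9  n6:8  n7:9  n8:9  n9:6  n10:5  n11:0 — peak 9.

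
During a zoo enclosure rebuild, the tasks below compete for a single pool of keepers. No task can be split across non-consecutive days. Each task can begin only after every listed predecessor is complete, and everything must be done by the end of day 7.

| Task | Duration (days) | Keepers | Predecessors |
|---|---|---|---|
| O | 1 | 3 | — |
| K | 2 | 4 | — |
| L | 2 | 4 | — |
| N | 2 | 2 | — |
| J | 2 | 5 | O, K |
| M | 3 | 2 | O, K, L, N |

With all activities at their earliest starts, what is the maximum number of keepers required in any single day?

13

Early-start schedule: O@1, K@1, L@1, N@1, J@3, M@3.
Load per day: day 1: 13, day 2: 10, day 3: 7, day 4: 7, day 5: 2, day 6: 0, day 7: 0.
Peak is 13.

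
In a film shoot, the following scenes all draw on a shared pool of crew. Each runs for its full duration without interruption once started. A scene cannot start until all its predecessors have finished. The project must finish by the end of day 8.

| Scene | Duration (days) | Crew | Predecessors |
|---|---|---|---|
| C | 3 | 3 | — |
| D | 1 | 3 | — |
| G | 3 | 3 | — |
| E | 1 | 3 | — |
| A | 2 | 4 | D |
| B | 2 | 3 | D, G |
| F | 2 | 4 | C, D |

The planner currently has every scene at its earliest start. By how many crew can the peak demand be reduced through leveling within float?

5

Early-start peak: d1:12  d2:10  d3:10  d4:7  d5:7  d6:0  d7:0  d8:0 ⇒ 12.
Leveled (C@1, D@1, G@2, E@4, A@5, B@5, F@7): d1:6  d2:6  d3:6  d4:6  d5:7  d6:7  d7:4  d8:4 ⇒ 7.
Reduction 12 − 7 = 5.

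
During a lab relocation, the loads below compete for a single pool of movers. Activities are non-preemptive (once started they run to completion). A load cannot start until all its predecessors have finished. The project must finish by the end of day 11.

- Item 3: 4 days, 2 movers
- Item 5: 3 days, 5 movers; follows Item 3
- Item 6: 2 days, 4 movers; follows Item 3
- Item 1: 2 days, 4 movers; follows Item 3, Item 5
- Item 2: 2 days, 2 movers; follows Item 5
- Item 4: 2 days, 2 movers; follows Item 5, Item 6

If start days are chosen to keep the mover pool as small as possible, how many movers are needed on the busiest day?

6

Early-start (Item 3@1, Item 5@5, Item 6@5, Item 1@8, Item 2@8, Item 4@8) gives peak 9: d1:2  d2:2  d3:2  d4:2  d5:9  d6:9  d7:5  d8:8  d9:8  d10:0  d11:0.
Shift Item 6→8, Item 1→10, Item 4→10.
Schedule Item 3@1, Item 5@5, Item 6@8, Item 1@10, Item 2@8, Item 4@10: d1:2  d2:2  d3:2  d4:2  d5:5  d6:5  d7:5  d8:6  d9:6  d10:6  d11:6 — peak 6.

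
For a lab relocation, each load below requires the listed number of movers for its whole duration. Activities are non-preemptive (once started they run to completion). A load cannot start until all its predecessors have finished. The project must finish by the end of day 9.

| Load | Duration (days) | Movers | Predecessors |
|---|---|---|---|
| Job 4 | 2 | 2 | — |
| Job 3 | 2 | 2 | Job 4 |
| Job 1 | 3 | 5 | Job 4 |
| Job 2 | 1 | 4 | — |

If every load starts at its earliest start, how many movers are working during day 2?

At early start, day 2 has: Job 4.
Demand: 2 = 2.

2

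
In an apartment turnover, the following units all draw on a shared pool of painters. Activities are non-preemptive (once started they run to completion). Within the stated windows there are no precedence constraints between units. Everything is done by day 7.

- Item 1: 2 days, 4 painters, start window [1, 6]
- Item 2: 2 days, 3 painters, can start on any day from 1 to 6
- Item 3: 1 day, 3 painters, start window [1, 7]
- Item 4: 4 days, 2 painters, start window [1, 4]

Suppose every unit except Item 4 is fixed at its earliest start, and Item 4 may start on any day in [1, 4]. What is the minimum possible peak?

Item 4@1: d1:12  d2:9  d3:2  d4:2  d5:0  d6:0  d7:0 → peak 12
Item 4@2: d1:10  d2:9  d3:2  d4:2  d5:2  d6:0  d7:0 → peak 10
Item 4@3: d1:10  d2:7  d3:2  d4:2  d5:2  d6:2  d7:0 → peak 10
Item 4@4: d1:10  d2:7  d3:0  d4:2  d5:2  d6:2  d7:2 → peak 10
Best is Item 4@2, peak 10.

10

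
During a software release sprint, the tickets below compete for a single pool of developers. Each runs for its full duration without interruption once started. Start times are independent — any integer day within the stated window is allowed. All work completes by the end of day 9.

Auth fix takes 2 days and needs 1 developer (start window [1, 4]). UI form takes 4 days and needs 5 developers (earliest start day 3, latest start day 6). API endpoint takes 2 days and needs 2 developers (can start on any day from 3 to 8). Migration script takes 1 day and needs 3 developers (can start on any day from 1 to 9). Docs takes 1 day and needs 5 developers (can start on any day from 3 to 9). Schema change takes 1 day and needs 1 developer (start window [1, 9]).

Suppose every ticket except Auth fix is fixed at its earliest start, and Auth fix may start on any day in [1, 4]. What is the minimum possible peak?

12

Auth fix@1: d1:5  d2:1  d3:12  d4:7  d5:5  d6:5  d7:0  d8:0  d9:0 → peak 12
Auth fix@2: d1:4  d2:1  d3:13  d4:7  d5:5  d6:5  d7:0  d8:0  d9:0 → peak 13
Auth fix@3: d1:4  d2:0  d3:13  d4:8  d5:5  d6:5  d7:0  d8:0  d9:0 → peak 13
Auth fix@4: d1:4  d2:0  d3:12  d4:8  d5:6  d6:5  d7:0  d8:0  d9:0 → peak 12
Best is Auth fix@1, peak 12.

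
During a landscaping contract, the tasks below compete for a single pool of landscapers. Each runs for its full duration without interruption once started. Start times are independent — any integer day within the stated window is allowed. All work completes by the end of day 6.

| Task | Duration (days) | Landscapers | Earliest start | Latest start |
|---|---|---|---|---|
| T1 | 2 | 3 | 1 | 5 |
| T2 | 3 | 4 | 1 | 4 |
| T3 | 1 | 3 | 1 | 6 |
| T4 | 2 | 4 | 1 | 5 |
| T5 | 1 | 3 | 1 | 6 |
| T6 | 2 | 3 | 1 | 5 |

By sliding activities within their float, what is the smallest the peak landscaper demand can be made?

7

Early-start (T1@1, T2@1, T3@1, T4@1, T5@1, T6@1) gives peak 20: d1:20  d2:14  d3:4  d4:0  d5:0  d6:0.
Shift T3→3, T4→4, T5→4, T6→5.
Schedule T1@1, T2@1, T3@3, T4@4, T5@4, T6@5: d1:7  d2:7  d3:7  d4:7  d5:7  d6:3 — peak 7.
Total landscaper-days = 38 over 6 days ⇒ peak ≥ ⌈38/6⌉ = 7, so 7 is optimal.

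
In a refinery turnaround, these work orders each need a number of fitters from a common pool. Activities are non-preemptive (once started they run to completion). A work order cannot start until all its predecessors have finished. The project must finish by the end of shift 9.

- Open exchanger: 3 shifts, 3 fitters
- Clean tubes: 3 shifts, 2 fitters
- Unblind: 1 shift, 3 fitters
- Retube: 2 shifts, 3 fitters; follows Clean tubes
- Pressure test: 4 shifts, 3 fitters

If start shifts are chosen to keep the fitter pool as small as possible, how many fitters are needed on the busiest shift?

6

Early-start (Open exchanger@1, Clean tubes@1, Unblind@1, Retube@4, Pressure test@1) gives peak 11: s1:11  s2:8  s3:8  s4:6  s5:3  s6:0  s7:0  s8:0  s9:0.
Shift Unblind→4, Pressure test→5.
Schedule Open exchanger@1, Clean tubes@1, Unblind@4, Retube@4, Pressure test@5: s1:5  s2:5  s3:5  s4:6  s5:6  s6:3  s7:3  s8:3  s9:0 — peak 6.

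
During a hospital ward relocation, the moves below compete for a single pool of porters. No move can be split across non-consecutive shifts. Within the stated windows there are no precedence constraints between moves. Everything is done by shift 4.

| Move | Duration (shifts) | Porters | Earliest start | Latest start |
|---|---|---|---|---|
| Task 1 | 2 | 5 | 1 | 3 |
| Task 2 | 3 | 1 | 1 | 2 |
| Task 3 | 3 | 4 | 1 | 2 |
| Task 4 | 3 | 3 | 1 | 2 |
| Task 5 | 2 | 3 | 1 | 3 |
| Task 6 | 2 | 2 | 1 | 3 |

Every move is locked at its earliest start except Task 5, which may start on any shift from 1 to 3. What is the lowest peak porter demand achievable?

15

Task 5@1: s1:18  s2:18  s3:8  s4:0 → peak 18
Task 5@2: s1:15  s2:18  s3:11  s4:0 → peak 18
Task 5@3: s1:15  s2:15  s3:11  s4:3 → peak 15
Best is Task 5@3, peak 15.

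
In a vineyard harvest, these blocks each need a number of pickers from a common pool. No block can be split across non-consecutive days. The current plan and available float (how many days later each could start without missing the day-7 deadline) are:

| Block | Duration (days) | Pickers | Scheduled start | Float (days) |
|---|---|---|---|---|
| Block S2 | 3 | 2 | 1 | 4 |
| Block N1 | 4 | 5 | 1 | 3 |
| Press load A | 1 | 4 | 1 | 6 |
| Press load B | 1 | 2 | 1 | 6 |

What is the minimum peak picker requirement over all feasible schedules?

Early-start (Block S2@1, Block N1@1, Press load A@1, Press load B@1) gives peak 13: d1:13  d2:7  d3:7  d4:5  d5:0  d6:0  d7:0.
Shift Block N1→4, Press load B→2.
Schedule Block S2@1, Block N1@4, Press load A@1, Press load B@2: d1:6  d2:4  d3:2  d4:5  d5:5  d6:5  d7:5 — peak 6.

6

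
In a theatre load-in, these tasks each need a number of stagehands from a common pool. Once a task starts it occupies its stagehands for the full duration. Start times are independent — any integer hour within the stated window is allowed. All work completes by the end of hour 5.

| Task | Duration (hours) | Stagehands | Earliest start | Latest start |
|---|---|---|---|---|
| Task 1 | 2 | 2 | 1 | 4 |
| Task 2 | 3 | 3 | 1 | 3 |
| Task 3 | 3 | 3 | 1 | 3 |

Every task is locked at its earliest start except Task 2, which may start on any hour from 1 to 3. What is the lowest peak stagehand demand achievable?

6

Task 2@1: h1:8  h2:8  h3:6  h4:0  h5:0 → peak 8
Task 2@2: h1:5  h2:8  h3:6  h4:3  h5:0 → peak 8
Task 2@3: h1:5  h2:5  h3:6  h4:3  h5:3 → peak 6
Best is Task 2@3, peak 6.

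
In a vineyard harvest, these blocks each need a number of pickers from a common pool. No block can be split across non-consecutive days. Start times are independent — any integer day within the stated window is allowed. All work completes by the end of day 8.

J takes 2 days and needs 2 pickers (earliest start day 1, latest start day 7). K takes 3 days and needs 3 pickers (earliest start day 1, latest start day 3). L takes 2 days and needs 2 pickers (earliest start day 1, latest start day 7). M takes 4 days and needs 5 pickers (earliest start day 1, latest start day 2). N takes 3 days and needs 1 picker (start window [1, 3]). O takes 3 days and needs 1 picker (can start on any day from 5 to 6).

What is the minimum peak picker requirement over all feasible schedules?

Early-start (J@1, K@1, L@1, M@1, N@1, O@5) gives peak 13: d1:13  d2:13  d3:9  d4:5  d5:1  d6:1  d7:1  d8:0.
Shift K→3, N→3.
Schedule J@1, K@3, L@1, M@1, N@3, O@5: d1:9  d2:9  d3:9  d4:9  d5:5  d6:1  d7:1  d8:0 — peak 9.

9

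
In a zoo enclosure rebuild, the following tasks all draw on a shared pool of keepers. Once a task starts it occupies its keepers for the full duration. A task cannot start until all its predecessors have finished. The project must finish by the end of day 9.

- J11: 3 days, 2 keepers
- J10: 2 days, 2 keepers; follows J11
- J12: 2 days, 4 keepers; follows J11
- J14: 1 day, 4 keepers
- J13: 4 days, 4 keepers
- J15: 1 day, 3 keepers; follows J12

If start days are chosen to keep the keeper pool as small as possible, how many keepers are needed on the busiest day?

Early-start (J11@1, J10@4, J12@4, J14@1, J13@1, J15@6) gives peak 10: d1:10  d2:6  d3:6  d4:10  d5:6  d6:3  d7:0  d8:0  d9:0.
Shift J12→5, J14→7, J15→8.
Schedule J11@1, J10@4, J12@5, J14@7, J13@1, J15@8: d1:6  d2:6  d3:6  d4:6  d5:6  d6:4  d7:4  d8:3  d9:0 — peak 6.

6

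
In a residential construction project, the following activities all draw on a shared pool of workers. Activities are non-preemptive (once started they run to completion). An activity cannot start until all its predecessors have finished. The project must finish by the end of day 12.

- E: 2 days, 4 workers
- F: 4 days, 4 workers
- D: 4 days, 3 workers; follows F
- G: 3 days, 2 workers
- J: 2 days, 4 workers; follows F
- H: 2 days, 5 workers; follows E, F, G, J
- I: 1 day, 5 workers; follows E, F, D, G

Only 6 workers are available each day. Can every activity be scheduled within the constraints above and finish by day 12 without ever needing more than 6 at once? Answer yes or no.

The minimum achievable peak is 7; 6 < 7, so no feasible schedule stays within the cap.

no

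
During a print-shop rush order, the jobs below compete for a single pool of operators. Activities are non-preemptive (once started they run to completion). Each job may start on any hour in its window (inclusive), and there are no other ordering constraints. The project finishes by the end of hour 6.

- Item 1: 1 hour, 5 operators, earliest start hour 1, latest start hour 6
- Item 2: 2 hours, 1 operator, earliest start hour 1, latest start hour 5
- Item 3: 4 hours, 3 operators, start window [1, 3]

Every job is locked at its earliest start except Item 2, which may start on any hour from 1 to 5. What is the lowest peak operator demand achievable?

8

Item 2@1: h1:9  h2:4  h3:3  h4:3  h5:0  h6:0 → peak 9
Item 2@2: h1:8  h2:4  h3:4  h4:3  h5:0  h6:0 → peak 8
Item 2@3: h1:8  h2:3  h3:4  h4:4  h5:0  h6:0 → peak 8
Item 2@4: h1:8  h2:3  h3:3  h4:4  h5:1  h6:0 → peak 8
Item 2@5: h1:8  h2:3  h3:3  h4:3  h5:1  h6:1 → peak 8
Best is Item 2@2, peak 8.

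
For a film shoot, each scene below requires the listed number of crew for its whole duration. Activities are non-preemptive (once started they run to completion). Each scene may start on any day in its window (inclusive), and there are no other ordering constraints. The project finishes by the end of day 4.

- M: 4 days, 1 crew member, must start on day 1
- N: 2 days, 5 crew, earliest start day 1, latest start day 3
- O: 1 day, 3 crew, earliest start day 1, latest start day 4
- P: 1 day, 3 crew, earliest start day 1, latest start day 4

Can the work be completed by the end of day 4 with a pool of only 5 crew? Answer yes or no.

The minimum achievable peak is 6; 5 < 6, so no feasible schedule stays within the cap.

no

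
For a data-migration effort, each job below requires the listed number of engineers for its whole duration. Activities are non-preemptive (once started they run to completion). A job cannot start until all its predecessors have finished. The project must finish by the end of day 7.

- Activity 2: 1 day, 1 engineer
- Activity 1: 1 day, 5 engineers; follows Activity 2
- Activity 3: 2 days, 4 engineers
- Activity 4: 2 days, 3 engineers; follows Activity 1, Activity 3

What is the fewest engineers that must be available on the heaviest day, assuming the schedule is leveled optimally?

5

Early-start (Activity 2@1, Activity 1@2, Activity 3@1, Activity 4@3) gives peak 9: d1:5  d2:9  d3:3  d4:3  d5:0  d6:0  d7:0.
Shift Activity 3→3, Activity 4→5.
Schedule Activity 2@1, Activity 1@2, Activity 3@3, Activity 4@5: d1:1  d2:5  d3:4  d4:4  d5:3  d6:3  d7:0 — peak 5.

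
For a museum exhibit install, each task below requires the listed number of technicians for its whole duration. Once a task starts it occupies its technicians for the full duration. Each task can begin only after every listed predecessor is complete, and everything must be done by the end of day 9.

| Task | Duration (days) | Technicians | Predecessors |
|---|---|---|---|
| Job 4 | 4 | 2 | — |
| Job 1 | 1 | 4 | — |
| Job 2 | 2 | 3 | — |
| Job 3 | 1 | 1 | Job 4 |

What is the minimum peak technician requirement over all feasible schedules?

4

Early-start (Job 4@1, Job 1@1, Job 2@1, Job 3@5) gives peak 9: d1:9  d2:5  d3:2  d4:2  d5:1  d6:0  d7:0  d8:0  d9:0.
Shift Job 1→5, Job 2→6, Job 3→6.
Schedule Job 4@1, Job 1@5, Job 2@6, Job 3@6: d1:2  d2:2  d3:2  d4:2  d5:4  d6:4  d7:3  d8:0  d9:0 — peak 4.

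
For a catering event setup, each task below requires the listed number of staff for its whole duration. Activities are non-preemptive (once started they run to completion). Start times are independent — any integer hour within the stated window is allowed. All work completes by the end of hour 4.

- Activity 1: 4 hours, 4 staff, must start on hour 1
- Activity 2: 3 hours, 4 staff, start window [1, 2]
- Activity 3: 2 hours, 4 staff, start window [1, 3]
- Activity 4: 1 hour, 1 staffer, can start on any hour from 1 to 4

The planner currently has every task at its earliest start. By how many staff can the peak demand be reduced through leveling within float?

Early-start peak: h1:13  h2:12  h3:8  h4:4 ⇒ 13.
Leveled (Activity 1@1, Activity 2@1, Activity 3@1, Activity 4@3): h1:12  h2:12  h3:9  h4:4 ⇒ 12.
Reduction 13 − 12 = 1.

1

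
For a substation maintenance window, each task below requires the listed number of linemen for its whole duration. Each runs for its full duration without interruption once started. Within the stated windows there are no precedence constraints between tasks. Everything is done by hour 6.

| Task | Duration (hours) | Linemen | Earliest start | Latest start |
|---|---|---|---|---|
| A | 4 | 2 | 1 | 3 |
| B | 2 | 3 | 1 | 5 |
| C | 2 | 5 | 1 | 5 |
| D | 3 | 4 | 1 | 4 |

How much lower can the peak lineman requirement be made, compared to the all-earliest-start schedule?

7

Early-start peak: h1:14  h2:14  h3:6  h4:2  h5:0  h6:0 ⇒ 14.
Leveled (A@1, B@5, C@1, D@3): h1:7  h2:7  h3:6  h4:6  h5:7  h6:3 ⇒ 7.
Reduction 14 − 7 = 7.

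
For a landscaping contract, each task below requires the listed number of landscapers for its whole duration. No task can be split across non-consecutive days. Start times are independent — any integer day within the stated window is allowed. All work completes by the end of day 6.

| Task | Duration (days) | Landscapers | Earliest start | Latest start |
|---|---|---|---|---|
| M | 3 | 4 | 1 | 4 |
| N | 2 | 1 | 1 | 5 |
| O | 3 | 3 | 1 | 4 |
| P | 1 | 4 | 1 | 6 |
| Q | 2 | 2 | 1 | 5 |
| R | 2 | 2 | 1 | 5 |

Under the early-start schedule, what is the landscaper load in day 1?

16

At early start, day 1 has: M, N, O, P, Q, R.
Demand: 4 + 1 + 3 + 4 + 2 + 2 = 16.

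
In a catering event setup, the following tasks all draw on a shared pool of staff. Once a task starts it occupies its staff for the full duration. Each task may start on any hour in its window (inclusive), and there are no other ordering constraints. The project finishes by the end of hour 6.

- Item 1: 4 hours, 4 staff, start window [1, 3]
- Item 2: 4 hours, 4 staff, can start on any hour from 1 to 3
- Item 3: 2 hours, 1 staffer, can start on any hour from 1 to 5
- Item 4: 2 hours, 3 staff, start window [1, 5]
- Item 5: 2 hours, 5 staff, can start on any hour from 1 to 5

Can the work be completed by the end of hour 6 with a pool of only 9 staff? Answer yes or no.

Schedule Item 1@1, Item 2@1, Item 3@1, Item 4@5, Item 5@5: h1:9  h2:9  h3:8  h4:8  h5:8  h6:8 — peak 9 ≤ 9.

yes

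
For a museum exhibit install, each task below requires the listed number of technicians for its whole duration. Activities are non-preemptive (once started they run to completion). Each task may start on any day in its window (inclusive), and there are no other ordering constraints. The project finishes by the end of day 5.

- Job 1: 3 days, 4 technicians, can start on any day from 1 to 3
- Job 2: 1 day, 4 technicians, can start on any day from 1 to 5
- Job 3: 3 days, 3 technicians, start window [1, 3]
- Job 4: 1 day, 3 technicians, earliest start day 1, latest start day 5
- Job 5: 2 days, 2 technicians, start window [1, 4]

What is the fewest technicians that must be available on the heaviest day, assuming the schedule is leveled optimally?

7

Early-start (Job 1@1, Job 2@1, Job 3@1, Job 4@1, Job 5@1) gives peak 16: d1:16  d2:9  d3:7  d4:0  d5:0.
Shift Job 2→4, Job 4→5, Job 5→4.
Schedule Job 1@1, Job 2@4, Job 3@1, Job 4@5, Job 5@4: d1:7  d2:7  d3:7  d4:6  d5:5 — peak 7.
Total technician-days = 32 over 5 days ⇒ peak ≥ ⌈32/5⌉ = 7, so 7 is optimal.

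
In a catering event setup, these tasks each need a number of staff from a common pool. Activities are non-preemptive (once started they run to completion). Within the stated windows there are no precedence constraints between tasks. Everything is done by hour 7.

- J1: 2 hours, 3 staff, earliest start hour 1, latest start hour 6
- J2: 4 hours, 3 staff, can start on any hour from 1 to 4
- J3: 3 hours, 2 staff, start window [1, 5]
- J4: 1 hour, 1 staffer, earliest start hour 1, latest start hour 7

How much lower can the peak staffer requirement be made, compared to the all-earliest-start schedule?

Early-start peak: h1:9  h2:8  h3:5  h4:3  h5:0  h6:0  h7:0 ⇒ 9.
Leveled (J1@1, J2@3, J3@1, J4@4): h1:5  h2:5  h3:5  h4:4  h5:3  h6:3  h7:0 ⇒ 5.
Reduction 9 − 5 = 4.

4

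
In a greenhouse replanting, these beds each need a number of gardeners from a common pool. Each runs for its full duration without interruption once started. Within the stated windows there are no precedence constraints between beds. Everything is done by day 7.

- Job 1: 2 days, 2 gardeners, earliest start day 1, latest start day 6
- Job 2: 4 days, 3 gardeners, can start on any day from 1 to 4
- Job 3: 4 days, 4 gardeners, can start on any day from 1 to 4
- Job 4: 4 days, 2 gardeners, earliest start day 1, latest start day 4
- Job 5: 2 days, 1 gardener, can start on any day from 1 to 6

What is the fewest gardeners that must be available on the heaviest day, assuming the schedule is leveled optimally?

9

Early-start (Job 1@1, Job 2@1, Job 3@1, Job 4@1, Job 5@1) gives peak 12: d1:12  d2:12  d3:9  d4:9  d5:0  d6:0  d7:0.
Shift Job 4→3, Job 5→5.
Schedule Job 1@1, Job 2@1, Job 3@1, Job 4@3, Job 5@5: d1:9  d2:9  d3:9  d4:9  d5:3  d6:3  d7:0 — peak 9.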